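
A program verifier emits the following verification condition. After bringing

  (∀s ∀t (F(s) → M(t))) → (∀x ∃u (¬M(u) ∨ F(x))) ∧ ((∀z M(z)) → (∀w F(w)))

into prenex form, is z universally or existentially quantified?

Eliminate → and ↔ using ¬ and ∨.
  ¬(∀s ∀t (¬F(s) ∨ M(t))) ∨ (∀x ∃u (¬M(u) ∨ F(x))) ∧ (¬(∀z M(z)) ∨ (∀w F(w)))
Drive negations inward (¬∀x A ≡ ∃x ¬A, ¬∃x A ≡ ∀x ¬A, De Morgan for ∧/∨):
  (∃s ∃t (F(s) ∧ ¬M(t))) ∨ (∀x ∃u (¬M(u) ∨ F(x))) ∧ ((∃z ¬M(z)) ∨ (∀w F(w)))
All bound variables are already distinct, so no renaming is needed.
Pull the quantifiers to the front (each side's bound variable is not free in the other side):
  ∃s ∃t ∀x ∃u ∃z ∀w (F(s) ∧ ¬M(t) ∨ (¬M(u) ∨ F(x)) ∧ (¬M(z) ∨ F(w)))
The quantifier ∀z sits under an odd number of negations (counting the antecedent side of each →), so it flips to ∃z.

existential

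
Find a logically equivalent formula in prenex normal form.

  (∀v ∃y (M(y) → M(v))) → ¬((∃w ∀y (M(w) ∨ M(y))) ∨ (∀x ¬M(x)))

Eliminate → and ↔ using ¬ and ∨.
  ¬(∀v ∃y (¬M(y) ∨ M(v))) ∨ ¬((∃w ∀y (M(w) ∨ M(y))) ∨ (∀x ¬M(x)))
Push ¬ through the quantifiers and connectives to reach negation normal form:
  (∃v ∀y (M(y) ∧ ¬M(v))) ∨ (∀w ∃y (¬M(w) ∧ ¬M(y))) ∧ (∃x M(x))
Rename bound variables to avoid capture: y↦b.
  (∃v ∀y (M(y) ∧ ¬M(v))) ∨ (∀w ∃b (¬M(w) ∧ ¬M(b))) ∧ (∃x M(x))
Finally move all quantifiers to the prefix:
  ∃v ∀y ∀w ∃b ∃x (M(y) ∧ ¬M(v) ∨ ¬M(w) ∧ ¬M(b) ∧ M(x))

∃v ∀y ∀w ∃b ∃x (M(y) ∧ ¬M(v) ∨ ¬M(w) ∧ ¬M(b) ∧ M(x))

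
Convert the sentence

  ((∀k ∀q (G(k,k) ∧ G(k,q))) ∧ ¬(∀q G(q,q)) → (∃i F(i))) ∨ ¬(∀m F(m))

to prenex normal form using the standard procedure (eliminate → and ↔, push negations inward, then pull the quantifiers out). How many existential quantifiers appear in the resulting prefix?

Rewrite implications/biconditionals: A → B as ¬A ∨ B.
  ¬((∀k ∀q (G(k,k) ∧ G(k,q))) ∧ ¬(∀q G(q,q))) ∨ (∃i F(i)) ∨ ¬(∀m F(m))
Drive negations inward (¬∀x A ≡ ∃x ¬A, ¬∃x A ≡ ∀x ¬A, De Morgan for ∧/∨):
  (∃k ∃q (¬G(k,k) ∨ ¬G(k,q))) ∨ (∀q G(q,q)) ∨ (∃i F(i)) ∨ (∃m ¬F(m))
Give each quantifier a distinct variable: q↦u.
  (∃k ∃q (¬G(k,k) ∨ ¬G(k,q))) ∨ (∀u G(u,u)) ∨ (∃i F(i)) ∨ (∃m ¬F(m))
Extract every quantifier outward, since the variables are now distinct and don't occur free across branches:
  ∃k ∃q ∀u ∃i ∃m (¬G(k,k) ∨ ¬G(k,q) ∨ G(u,u) ∨ F(i) ∨ ¬F(m))
The prefix is ∃k ∃q ∀u ∃i ∃m: 1 universal, 4 existential.

4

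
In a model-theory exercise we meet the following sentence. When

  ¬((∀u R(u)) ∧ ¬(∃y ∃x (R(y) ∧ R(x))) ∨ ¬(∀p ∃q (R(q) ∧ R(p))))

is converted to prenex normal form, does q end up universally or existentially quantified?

Move each ¬ inward, flipping quantifiers it crosses:
  ((∃u ¬R(u)) ∨ (∃y ∃x (R(y) ∧ R(x)))) ∧ (∀p ∃q (R(q) ∧ R(p)))
All bound variables are already distinct, so no renaming is needed.
Extract every quantifier outward, since the variables are now distinct and don't occur free across branches:
  ∃u ∃y ∃x ∀p ∃q ((¬R(u) ∨ R(y) ∧ R(x)) ∧ R(q) ∧ R(p))
The quantifier ∃q sits under an even number of negations, so it remains existential.

existential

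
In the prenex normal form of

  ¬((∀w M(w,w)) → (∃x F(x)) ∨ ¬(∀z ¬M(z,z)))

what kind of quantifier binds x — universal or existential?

Rewrite implications/biconditionals: A → B as ¬A ∨ B.
  ¬(¬(∀w M(w,w)) ∨ (∃x F(x)) ∨ ¬(∀z ¬M(z,z)))
Push ¬ through the quantifiers and connectives to reach negation normal form:
  (∀w M(w,w)) ∧ (∀x ¬F(x)) ∧ (∀z ¬M(z,z))
Finally move all quantifiers to the prefix:
  ∀w ∀x ∀z (M(w,w) ∧ ¬F(x) ∧ ¬M(z,z))
The quantifier ∃x sits under an odd number of negations (counting the antecedent side of each →), so it flips to ∀x.

universal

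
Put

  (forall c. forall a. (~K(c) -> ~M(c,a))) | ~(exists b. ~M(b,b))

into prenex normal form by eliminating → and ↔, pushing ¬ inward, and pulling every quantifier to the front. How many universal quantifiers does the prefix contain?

First replace A → B with ¬A ∨ B.
  (forall c. forall a. (~~K(c) | ~M(c,a))) | ~(exists b. ~M(b,b))
Drive negations inward (¬∀x A ≡ ∃x ¬A, ¬∃x A ≡ ∀x ¬A, De Morgan for ∧/∨):
  (forall c. forall a. (K(c) | ~M(c,a))) | (forall b. M(b,b))
All bound variables are already distinct, so no renaming is needed.
Pull the quantifiers to the front (each side's bound variable is not free in the other side):
  forall c. forall a. forall b. (K(c) | ~M(c,a) | M(b,b))
The prefix is forall c forall a forall b: 3 universal, 0 existential.

3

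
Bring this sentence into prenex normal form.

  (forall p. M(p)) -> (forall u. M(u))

Eliminate → and ↔ using ¬ and ∨.
  ~(forall p. M(p)) | (forall u. M(u))
Move each ¬ inward, flipping quantifiers it crosses:
  (exists p. ~M(p)) | (forall u. M(u))
All bound variables are already distinct, so no renaming is needed.
Finally move all quantifiers to the prefix:
  exists p. forall u. (~M(p) | M(u))

exists p. forall u. (~M(p) | M(u))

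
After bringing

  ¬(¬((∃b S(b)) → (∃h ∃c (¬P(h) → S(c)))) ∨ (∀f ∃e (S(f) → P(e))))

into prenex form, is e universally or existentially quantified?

universal

First replace A → B with ¬A ∨ B.
  ¬(¬(¬(∃b S(b)) ∨ (∃h ∃c (¬¬P(h) ∨ S(c)))) ∨ (∀f ∃e (¬S(f) ∨ P(e))))
Push ¬ through the quantifiers and connectives to reach negation normal form:
  ((∀b ¬S(b)) ∨ (∃h ∃c (P(h) ∨ S(c)))) ∧ (∃f ∀e (S(f) ∧ ¬P(e)))
All bound variables are already distinct, so no renaming is needed.
Extract every quantifier outward, since the variables are now distinct and don't occur free across branches:
  ∀b ∃h ∃c ∃f ∀e ((¬S(b) ∨ P(h) ∨ S(c)) ∧ S(f) ∧ ¬P(e))
The quantifier ∃e sits under an odd number of negations (counting the antecedent side of each →), so it flips to ∀e.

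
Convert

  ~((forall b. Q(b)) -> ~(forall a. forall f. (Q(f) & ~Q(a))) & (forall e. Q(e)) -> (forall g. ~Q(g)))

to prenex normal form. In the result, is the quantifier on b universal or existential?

Eliminate → and ↔ using ¬ and ∨.
  ~(~(forall b. Q(b)) | ~(~(forall a. forall f. (Q(f) & ~Q(a))) & (forall e. Q(e))) | (forall g. ~Q(g)))
Push ¬ through the quantifiers and connectives to reach negation normal form:
  (forall b. Q(b)) & (exists a. exists f. (~Q(f) | Q(a))) & (forall e. Q(e)) & (exists g. Q(g))
All bound variables are already distinct, so no renaming is needed.
Pull the quantifiers to the front (each side's bound variable is not free in the other side):
  forall b. exists a. exists f. forall e. exists g. (Q(b) & (~Q(f) | Q(a)) & Q(e) & Q(g))
The quantifier forall b sits under an even number of negations (counting the antecedent side of each →), so it remains universal.

universal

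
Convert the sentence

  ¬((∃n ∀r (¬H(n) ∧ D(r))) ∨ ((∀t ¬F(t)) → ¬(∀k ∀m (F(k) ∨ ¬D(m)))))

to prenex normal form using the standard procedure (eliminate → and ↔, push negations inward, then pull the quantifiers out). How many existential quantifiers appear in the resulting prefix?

1

Rewrite implications/biconditionals: A → B as ¬A ∨ B.
  ¬((∃n ∀r (¬H(n) ∧ D(r))) ∨ ¬(∀t ¬F(t)) ∨ ¬(∀k ∀m (F(k) ∨ ¬D(m))))
Push ¬ through the quantifiers and connectives to reach negation normal form:
  (∀n ∃r (H(n) ∨ ¬D(r))) ∧ (∀t ¬F(t)) ∧ (∀k ∀m (F(k) ∨ ¬D(m)))
Pull the quantifiers to the front (each side's bound variable is not free in the other side):
  ∀n ∃r ∀t ∀k ∀m ((H(n) ∨ ¬D(r)) ∧ ¬F(t) ∧ (F(k) ∨ ¬D(m)))
The prefix is ∀n ∃r ∀t ∀k ∀m: 4 universal, 1 existential.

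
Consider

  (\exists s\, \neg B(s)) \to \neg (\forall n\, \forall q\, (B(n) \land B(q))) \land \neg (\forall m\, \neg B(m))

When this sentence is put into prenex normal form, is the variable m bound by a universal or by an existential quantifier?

existential

Rewrite implications/biconditionals: A → B as ¬A ∨ B.
  \neg (\exists s\, \neg B(s)) \lor \neg (\forall n\, \forall q\, (B(n) \land B(q))) \land \neg (\forall m\, \neg B(m))
Push ¬ through the quantifiers and connectives to reach negation normal form:
  (\forall s\, B(s)) \lor (\exists n\, \exists q\, (\neg B(n) \lor \neg B(q))) \land (\exists m\, B(m))
Pull the quantifiers to the front (each side's bound variable is not free in the other side):
  \forall s\, \exists n\, \exists q\, \exists m\, (B(s) \lor (\neg B(n) \lor \neg B(q)) \land B(m))
The quantifier \forall m sits under an odd number of negations (counting the antecedent side of each →), so it flips to \exists m.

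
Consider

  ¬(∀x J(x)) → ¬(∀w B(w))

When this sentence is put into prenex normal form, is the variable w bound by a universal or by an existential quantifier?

Eliminate → and ↔ using ¬ and ∨.
  ¬¬(∀x J(x)) ∨ ¬(∀w B(w))
Drive negations inward (¬∀x A ≡ ∃x ¬A, ¬∃x A ≡ ∀x ¬A, De Morgan for ∧/∨):
  (∀x J(x)) ∨ (∃w ¬B(w))
Pull the quantifiers to the front (each side's bound variable is not free in the other side):
  ∀x ∃w (J(x) ∨ ¬B(w))
The quantifier ∀w sits under an odd number of negations (counting the antecedent side of each →), so it flips to ∃w.

existential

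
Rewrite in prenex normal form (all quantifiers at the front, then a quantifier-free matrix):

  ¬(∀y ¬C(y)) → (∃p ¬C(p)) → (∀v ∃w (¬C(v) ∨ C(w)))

∀y ∀p ∀v ∃w (¬C(y) ∨ C(p) ∨ ¬C(v) ∨ C(w))

Rewrite implications/biconditionals: A → B as ¬A ∨ B.
  ¬¬(∀y ¬C(y)) ∨ ¬(∃p ¬C(p)) ∨ (∀v ∃w (¬C(v) ∨ C(w)))
Push ¬ through the quantifiers and connectives to reach negation normal form:
  (∀y ¬C(y)) ∨ (∀p C(p)) ∨ (∀v ∃w (¬C(v) ∨ C(w)))
Pull the quantifiers to the front (each side's bound variable is not free in the other side):
  ∀y ∀p ∀v ∃w (¬C(y) ∨ C(p) ∨ ¬C(v) ∨ C(w))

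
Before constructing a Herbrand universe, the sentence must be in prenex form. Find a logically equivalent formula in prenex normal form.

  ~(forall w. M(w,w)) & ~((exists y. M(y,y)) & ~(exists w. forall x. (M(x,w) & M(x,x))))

exists w. forall y. exists c. forall x. (~M(w,w) & (~M(y,y) | M(x,c) & M(x,x)))

Push ¬ through the quantifiers and connectives to reach negation normal form:
  (exists w. ~M(w,w)) & ((forall y. ~M(y,y)) | (exists w. forall x. (M(x,w) & M(x,x))))
Give each quantifier a distinct variable: w↦c.
  (exists w. ~M(w,w)) & ((forall y. ~M(y,y)) | (exists c. forall x. (M(x,c) & M(x,x))))
Pull the quantifiers to the front (each side's bound variable is not free in the other side):
  exists w. forall y. exists c. forall x. (~M(w,w) & (~M(y,y) | M(x,c) & M(x,x)))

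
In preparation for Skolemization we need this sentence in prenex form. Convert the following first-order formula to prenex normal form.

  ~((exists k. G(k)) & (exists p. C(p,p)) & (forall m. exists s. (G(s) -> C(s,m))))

Eliminate → and ↔ using ¬ and ∨.
  ~((exists k. G(k)) & (exists p. C(p,p)) & (forall m. exists s. (~G(s) | C(s,m))))
Drive negations inward (¬∀x A ≡ ∃x ¬A, ¬∃x A ≡ ∀x ¬A, De Morgan for ∧/∨):
  (forall k. ~G(k)) | (forall p. ~C(p,p)) | (exists m. forall s. (G(s) & ~C(s,m)))
Extract every quantifier outward, since the variables are now distinct and don't occur free across branches:
  forall k. forall p. exists m. forall s. (~G(k) | ~C(p,p) | G(s) & ~C(s,m))

forall k. forall p. exists m. forall s. (~G(k) | ~C(p,p) | G(s) & ~C(s,m))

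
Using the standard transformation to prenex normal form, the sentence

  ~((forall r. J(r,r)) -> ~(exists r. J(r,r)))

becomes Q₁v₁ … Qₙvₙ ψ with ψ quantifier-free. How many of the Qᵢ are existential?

1

Rewrite implications/biconditionals: A → B as ¬A ∨ B.
  ~(~(forall r. J(r,r)) | ~(exists r. J(r,r)))
Drive negations inward (¬∀x A ≡ ∃x ¬A, ¬∃x A ≡ ∀x ¬A, De Morgan for ∧/∨):
  (forall r. J(r,r)) & (exists r. J(r,r))
Rename bound variables to avoid capture: r↦s.
  (forall r. J(r,r)) & (exists s. J(s,s))
Finally move all quantifiers to the prefix:
  forall r. exists s. (J(r,r) & J(s,s))
The prefix is forall r exists s: 1 universal, 1 existential.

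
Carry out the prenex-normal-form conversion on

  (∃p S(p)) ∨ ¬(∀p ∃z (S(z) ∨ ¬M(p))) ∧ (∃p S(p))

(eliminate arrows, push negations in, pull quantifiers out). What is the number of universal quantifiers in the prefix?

Drive negations inward (¬∀x A ≡ ∃x ¬A, ¬∃x A ≡ ∀x ¬A, De Morgan for ∧/∨):
  (∃p S(p)) ∨ (∃p ∀z (¬S(z) ∧ M(p))) ∧ (∃p S(p))
Rename bound variables to avoid capture: p↦x1, p↦v.
  (∃p S(p)) ∨ (∃x1 ∀z (¬S(z) ∧ M(x1))) ∧ (∃v S(v))
Finally move all quantifiers to the prefix:
  ∃p ∃x1 ∀z ∃v (S(p) ∨ ¬S(z) ∧ M(x1) ∧ S(v))
The prefix is ∃p ∃x1 ∀z ∃v: 1 universal, 3 existential.

1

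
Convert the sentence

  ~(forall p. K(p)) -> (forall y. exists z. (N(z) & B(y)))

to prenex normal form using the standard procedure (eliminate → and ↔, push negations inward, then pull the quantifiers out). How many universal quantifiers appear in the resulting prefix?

First replace A → B with ¬A ∨ B.
  ~~(forall p. K(p)) | (forall y. exists z. (N(z) & B(y)))
Push ¬ through the quantifiers and connectives to reach negation normal form:
  (forall p. K(p)) | (forall y. exists z. (N(z) & B(y)))
All bound variables are already distinct, so no renaming is needed.
Extract every quantifier outward, since the variables are now distinct and don't occur free across branches:
  forall p. forall y. exists z. (K(p) | N(z) & B(y))
The prefix is forall p forall y exists z: 2 universal, 1 existential.

2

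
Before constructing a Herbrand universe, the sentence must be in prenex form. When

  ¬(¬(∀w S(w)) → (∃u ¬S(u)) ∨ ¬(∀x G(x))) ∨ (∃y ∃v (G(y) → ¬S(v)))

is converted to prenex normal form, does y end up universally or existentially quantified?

existential

Rewrite implications/biconditionals: A → B as ¬A ∨ B.
  ¬(¬¬(∀w S(w)) ∨ (∃u ¬S(u)) ∨ ¬(∀x G(x))) ∨ (∃y ∃v (¬G(y) ∨ ¬S(v)))
Push ¬ through the quantifiers and connectives to reach negation normal form:
  (∃w ¬S(w)) ∧ (∀u S(u)) ∧ (∀x G(x)) ∨ (∃y ∃v (¬G(y) ∨ ¬S(v)))
Finally move all quantifiers to the prefix:
  ∃w ∀u ∀x ∃y ∃v (¬S(w) ∧ S(u) ∧ G(x) ∨ ¬G(y) ∨ ¬S(v))
The quantifier ∃y sits under an even number of negations (counting the antecedent side of each →), so it remains existential.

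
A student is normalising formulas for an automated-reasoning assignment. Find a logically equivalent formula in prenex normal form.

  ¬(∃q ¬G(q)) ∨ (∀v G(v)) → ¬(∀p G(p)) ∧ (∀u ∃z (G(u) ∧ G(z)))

Rewrite implications/biconditionals: A → B as ¬A ∨ B.
  ¬(¬(∃q ¬G(q)) ∨ (∀v G(v))) ∨ ¬(∀p G(p)) ∧ (∀u ∃z (G(u) ∧ G(z)))
Drive negations inward (¬∀x A ≡ ∃x ¬A, ¬∃x A ≡ ∀x ¬A, De Morgan for ∧/∨):
  (∃q ¬G(q)) ∧ (∃v ¬G(v)) ∨ (∃p ¬G(p)) ∧ (∀u ∃z (G(u) ∧ G(z)))
Finally move all quantifiers to the prefix:
  ∃q ∃v ∃p ∀u ∃z (¬G(q) ∧ ¬G(v) ∨ ¬G(p) ∧ G(u) ∧ G(z))

∃q ∃v ∃p ∀u ∃z (¬G(q) ∧ ¬G(v) ∨ ¬G(p) ∧ G(u) ∧ G(z))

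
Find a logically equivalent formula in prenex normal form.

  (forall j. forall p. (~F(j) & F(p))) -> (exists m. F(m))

Rewrite implications/biconditionals: A → B as ¬A ∨ B.
  ~(forall j. forall p. (~F(j) & F(p))) | (exists m. F(m))
Drive negations inward (¬∀x A ≡ ∃x ¬A, ¬∃x A ≡ ∀x ¬A, De Morgan for ∧/∨):
  (exists j. exists p. (F(j) | ~F(p))) | (exists m. F(m))
All bound variables are already distinct, so no renaming is needed.
Pull the quantifiers to the front (each side's bound variable is not free in the other side):
  exists j. exists p. exists m. (F(j) | ~F(p) | F(m))

exists j. exists p. exists m. (F(j) | ~F(p) | F(m))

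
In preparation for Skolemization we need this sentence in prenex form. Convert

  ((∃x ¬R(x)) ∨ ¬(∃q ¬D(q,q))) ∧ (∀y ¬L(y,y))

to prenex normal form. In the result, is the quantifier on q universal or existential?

Drive negations inward (¬∀x A ≡ ∃x ¬A, ¬∃x A ≡ ∀x ¬A, De Morgan for ∧/∨):
  ((∃x ¬R(x)) ∨ (∀q D(q,q))) ∧ (∀y ¬L(y,y))
Pull the quantifiers to the front (each side's bound variable is not free in the other side):
  ∃x ∀q ∀y ((¬R(x) ∨ D(q,q)) ∧ ¬L(y,y))
The quantifier ∃q sits under an odd number of negations, so it flips to ∀q.

universal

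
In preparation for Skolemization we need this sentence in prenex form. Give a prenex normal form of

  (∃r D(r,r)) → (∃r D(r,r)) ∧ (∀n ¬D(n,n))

Eliminate → and ↔ using ¬ and ∨.
  ¬(∃r D(r,r)) ∨ (∃r D(r,r)) ∧ (∀n ¬D(n,n))
Drive negations inward (¬∀x A ≡ ∃x ¬A, ¬∃x A ≡ ∀x ¬A, De Morgan for ∧/∨):
  (∀r ¬D(r,r)) ∨ (∃r D(r,r)) ∧ (∀n ¬D(n,n))
Give each quantifier a distinct variable: r↦t.
  (∀r ¬D(r,r)) ∨ (∃t D(t,t)) ∧ (∀n ¬D(n,n))
Pull the quantifiers to the front (each side's bound variable is not free in the other side):
  ∀r ∃t ∀n (¬D(r,r) ∨ D(t,t) ∧ ¬D(n,n))

∀r ∃t ∀n (¬D(r,r) ∨ D(t,t) ∧ ¬D(n,n))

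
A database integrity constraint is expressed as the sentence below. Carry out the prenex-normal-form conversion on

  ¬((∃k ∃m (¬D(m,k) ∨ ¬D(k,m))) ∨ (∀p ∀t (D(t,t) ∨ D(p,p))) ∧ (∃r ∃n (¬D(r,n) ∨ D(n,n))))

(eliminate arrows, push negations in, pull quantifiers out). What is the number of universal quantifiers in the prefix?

Push ¬ through the quantifiers and connectives to reach negation normal form:
  (∀k ∀m (D(m,k) ∧ D(k,m))) ∧ ((∃p ∃t (¬D(t,t) ∧ ¬D(p,p))) ∨ (∀r ∀n (D(r,n) ∧ ¬D(n,n))))
All bound variables are already distinct, so no renaming is needed.
Finally move all quantifiers to the prefix:
  ∀k ∀m ∃p ∃t ∀r ∀n (D(m,k) ∧ D(k,m) ∧ (¬D(t,t) ∧ ¬D(p,p) ∨ D(r,n) ∧ ¬D(n,n)))
The prefix is ∀k ∀m ∃p ∃t ∀r ∀n: 4 universal, 2 existential.

4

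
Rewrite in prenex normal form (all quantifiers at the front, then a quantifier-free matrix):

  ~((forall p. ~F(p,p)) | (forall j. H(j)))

Drive negations inward (¬∀x A ≡ ∃x ¬A, ¬∃x A ≡ ∀x ¬A, De Morgan for ∧/∨):
  (exists p. F(p,p)) & (exists j. ~H(j))
Pull the quantifiers to the front (each side's bound variable is not free in the other side):
  exists p. exists j. (F(p,p) & ~H(j))

exists p. exists j. (F(p,p) & ~H(j))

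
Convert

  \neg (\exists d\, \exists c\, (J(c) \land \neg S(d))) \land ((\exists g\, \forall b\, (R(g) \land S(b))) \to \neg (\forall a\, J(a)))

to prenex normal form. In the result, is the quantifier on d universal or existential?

universal

Eliminate → and ↔ using ¬ and ∨.
  \neg (\exists d\, \exists c\, (J(c) \land \neg S(d))) \land (\neg (\exists g\, \forall b\, (R(g) \land S(b))) \lor \neg (\forall a\, J(a)))
Push ¬ through the quantifiers and connectives to reach negation normal form:
  (\forall d\, \forall c\, (\neg J(c) \lor S(d))) \land ((\forall g\, \exists b\, (\neg R(g) \lor \neg S(b))) \lor (\exists a\, \neg J(a)))
All bound variables are already distinct, so no renaming is needed.
Finally move all quantifiers to the prefix:
  \forall d\, \forall c\, \forall g\, \exists b\, \exists a\, ((\neg J(c) \lor S(d)) \land (\neg R(g) \lor \neg S(b) \lor \neg J(a)))
The quantifier \exists d sits under an odd number of negations (counting the antecedent side of each →), so it flips to \forall d.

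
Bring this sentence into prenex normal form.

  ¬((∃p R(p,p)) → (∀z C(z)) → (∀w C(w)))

∃p ∀z ∃w (R(p,p) ∧ C(z) ∧ ¬C(w))

First replace A → B with ¬A ∨ B.
  ¬(¬(∃p R(p,p)) ∨ ¬(∀z C(z)) ∨ (∀w C(w)))
Drive negations inward (¬∀x A ≡ ∃x ¬A, ¬∃x A ≡ ∀x ¬A, De Morgan for ∧/∨):
  (∃p R(p,p)) ∧ (∀z C(z)) ∧ (∃w ¬C(w))
Extract every quantifier outward, since the variables are now distinct and don't occur free across branches:
  ∃p ∀z ∃w (R(p,p) ∧ C(z) ∧ ¬C(w))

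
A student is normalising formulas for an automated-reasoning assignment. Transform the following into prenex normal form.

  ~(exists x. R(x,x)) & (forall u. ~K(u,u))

forall x. forall u. (~R(x,x) & ~K(u,u))

Push ¬ through the quantifiers and connectives to reach negation normal form:
  (forall x. ~R(x,x)) & (forall u. ~K(u,u))
All bound variables are already distinct, so no renaming is needed.
Pull the quantifiers to the front (each side's bound variable is not free in the other side):
  forall x. forall u. (~R(x,x) & ~K(u,u))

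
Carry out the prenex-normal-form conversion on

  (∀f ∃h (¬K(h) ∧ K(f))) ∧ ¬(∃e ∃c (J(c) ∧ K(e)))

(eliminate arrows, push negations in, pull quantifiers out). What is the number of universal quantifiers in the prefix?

Push ¬ through the quantifiers and connectives to reach negation normal form:
  (∀f ∃h (¬K(h) ∧ K(f))) ∧ (∀e ∀c (¬J(c) ∨ ¬K(e)))
All bound variables are already distinct, so no renaming is needed.
Pull the quantifiers to the front (each side's bound variable is not free in the other side):
  ∀f ∃h ∀e ∀c (¬K(h) ∧ K(f) ∧ (¬J(c) ∨ ¬K(e)))
The prefix is ∀f ∃h ∀e ∀c: 3 universal, 1 existential.

3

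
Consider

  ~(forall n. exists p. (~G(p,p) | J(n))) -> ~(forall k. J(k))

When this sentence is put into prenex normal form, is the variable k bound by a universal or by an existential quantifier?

existential

Rewrite implications/biconditionals: A → B as ¬A ∨ B.
  ~~(forall n. exists p. (~G(p,p) | J(n))) | ~(forall k. J(k))
Move each ¬ inward, flipping quantifiers it crosses:
  (forall n. exists p. (~G(p,p) | J(n))) | (exists k. ~J(k))
All bound variables are already distinct, so no renaming is needed.
Extract every quantifier outward, since the variables are now distinct and don't occur free across branches:
  forall n. exists p. exists k. (~G(p,p) | J(n) | ~J(k))
The quantifier forall k sits under an odd number of negations (counting the antecedent side of each →), so it flips to exists k.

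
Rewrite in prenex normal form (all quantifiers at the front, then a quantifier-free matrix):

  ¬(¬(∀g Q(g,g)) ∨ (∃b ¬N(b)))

∀g ∀b (Q(g,g) ∧ N(b))

Move each ¬ inward, flipping quantifiers it crosses:
  (∀g Q(g,g)) ∧ (∀b N(b))
All bound variables are already distinct, so no renaming is needed.
Pull the quantifiers to the front (each side's bound variable is not free in the other side):
  ∀g ∀b (Q(g,g) ∧ N(b))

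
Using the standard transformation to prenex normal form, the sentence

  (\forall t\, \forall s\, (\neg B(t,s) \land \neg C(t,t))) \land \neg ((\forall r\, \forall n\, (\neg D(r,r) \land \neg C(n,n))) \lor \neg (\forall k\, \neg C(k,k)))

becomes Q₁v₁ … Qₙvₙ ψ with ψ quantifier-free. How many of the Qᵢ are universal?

Move each ¬ inward, flipping quantifiers it crosses:
  (\forall t\, \forall s\, (\neg B(t,s) \land \neg C(t,t))) \land (\exists r\, \exists n\, (D(r,r) \lor C(n,n))) \land (\forall k\, \neg C(k,k))
All bound variables are already distinct, so no renaming is needed.
Extract every quantifier outward, since the variables are now distinct and don't occur free across branches:
  \forall t\, \forall s\, \exists r\, \exists n\, \forall k\, (\neg B(t,s) \land \neg C(t,t) \land (D(r,r) \lor C(n,n)) \land \neg C(k,k))
The prefix is \forall t \forall s \exists r \exists n \forall k: 3 universal, 2 existential.

3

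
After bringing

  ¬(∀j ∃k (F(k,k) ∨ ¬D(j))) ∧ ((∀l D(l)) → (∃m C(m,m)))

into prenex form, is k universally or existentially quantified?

universal

Eliminate → and ↔ using ¬ and ∨.
  ¬(∀j ∃k (F(k,k) ∨ ¬D(j))) ∧ (¬(∀l D(l)) ∨ (∃m C(m,m)))
Push ¬ through the quantifiers and connectives to reach negation normal form:
  (∃j ∀k (¬F(k,k) ∧ D(j))) ∧ ((∃l ¬D(l)) ∨ (∃m C(m,m)))
Extract every quantifier outward, since the variables are now distinct and don't occur free across branches:
  ∃j ∀k ∃l ∃m (¬F(k,k) ∧ D(j) ∧ (¬D(l) ∨ C(m,m)))
The quantifier ∃k sits under an odd number of negations (counting the antecedent side of each →), so it flips to ∀k.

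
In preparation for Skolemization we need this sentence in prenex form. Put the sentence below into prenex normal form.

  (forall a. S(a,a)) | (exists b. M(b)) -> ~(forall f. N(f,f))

Eliminate → and ↔ using ¬ and ∨.
  ~((forall a. S(a,a)) | (exists b. M(b))) | ~(forall f. N(f,f))
Drive negations inward (¬∀x A ≡ ∃x ¬A, ¬∃x A ≡ ∀x ¬A, De Morgan for ∧/∨):
  (exists a. ~S(a,a)) & (forall b. ~M(b)) | (exists f. ~N(f,f))
All bound variables are already distinct, so no renaming is needed.
Finally move all quantifiers to the prefix:
  exists a. forall b. exists f. (~S(a,a) & ~M(b) | ~N(f,f))

exists a. forall b. exists f. (~S(a,a) & ~M(b) | ~N(f,f))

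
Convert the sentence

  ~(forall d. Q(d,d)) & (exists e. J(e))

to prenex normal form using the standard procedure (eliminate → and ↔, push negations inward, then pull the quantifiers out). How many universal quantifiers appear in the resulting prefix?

Move each ¬ inward, flipping quantifiers it crosses:
  (exists d. ~Q(d,d)) & (exists e. J(e))
All bound variables are already distinct, so no renaming is needed.
Pull the quantifiers to the front (each side's bound variable is not free in the other side):
  exists d. exists e. (~Q(d,d) & J(e))
The prefix is exists d exists e: 0 universal, 2 existential.

0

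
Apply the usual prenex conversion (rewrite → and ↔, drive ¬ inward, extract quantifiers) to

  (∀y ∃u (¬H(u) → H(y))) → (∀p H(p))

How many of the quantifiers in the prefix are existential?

First replace A → B with ¬A ∨ B.
  ¬(∀y ∃u (¬¬H(u) ∨ H(y))) ∨ (∀p H(p))
Push ¬ through the quantifiers and connectives to reach negation normal form:
  (∃y ∀u (¬H(u) ∧ ¬H(y))) ∨ (∀p H(p))
All bound variables are already distinct, so no renaming is needed.
Extract every quantifier outward, since the variables are now distinct and don't occur free across branches:
  ∃y ∀u ∀p (¬H(u) ∧ ¬H(y) ∨ H(p))
The prefix is ∃y ∀u ∀p: 2 universal, 1 existential.

1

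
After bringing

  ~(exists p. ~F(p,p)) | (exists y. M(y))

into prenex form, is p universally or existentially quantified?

Push ¬ through the quantifiers and connectives to reach negation normal form:
  (forall p. F(p,p)) | (exists y. M(y))
All bound variables are already distinct, so no renaming is needed.
Finally move all quantifiers to the prefix:
  forall p. exists y. (F(p,p) | M(y))
The quantifier exists p sits under an odd number of negations, so it flips to forall p.

universal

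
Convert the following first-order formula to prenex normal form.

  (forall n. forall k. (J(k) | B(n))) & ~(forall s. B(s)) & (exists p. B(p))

forall n. forall k. exists s. exists p. ((J(k) | B(n)) & ~B(s) & B(p))

Drive negations inward (¬∀x A ≡ ∃x ¬A, ¬∃x A ≡ ∀x ¬A, De Morgan for ∧/∨):
  (forall n. forall k. (J(k) | B(n))) & (exists s. ~B(s)) & (exists p. B(p))
All bound variables are already distinct, so no renaming is needed.
Pull the quantifiers to the front (each side's bound variable is not free in the other side):
  forall n. forall k. exists s. exists p. ((J(k) | B(n)) & ~B(s) & B(p))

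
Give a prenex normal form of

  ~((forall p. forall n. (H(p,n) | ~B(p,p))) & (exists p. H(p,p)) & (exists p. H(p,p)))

Move each ¬ inward, flipping quantifiers it crosses:
  (exists p. exists n. (~H(p,n) & B(p,p))) | (forall p. ~H(p,p)) | (forall p. ~H(p,p))
Give each quantifier a distinct variable: p↦t, p↦x.
  (exists p. exists n. (~H(p,n) & B(p,p))) | (forall t. ~H(t,t)) | (forall x. ~H(x,x))
Pull the quantifiers to the front (each side's bound variable is not free in the other side):
  exists p. exists n. forall t. forall x. (~H(p,n) & B(p,p) | ~H(t,t) | ~H(x,x))

exists p. exists n. forall t. forall x. (~H(p,n) & B(p,p) | ~H(t,t) | ~H(x,x))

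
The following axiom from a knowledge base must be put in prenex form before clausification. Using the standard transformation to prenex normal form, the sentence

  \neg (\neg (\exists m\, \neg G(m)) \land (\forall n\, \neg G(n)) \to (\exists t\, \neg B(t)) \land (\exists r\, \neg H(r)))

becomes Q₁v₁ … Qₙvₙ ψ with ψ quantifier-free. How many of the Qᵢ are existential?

0

Rewrite implications/biconditionals: A → B as ¬A ∨ B.
  \neg (\neg (\neg (\exists m\, \neg G(m)) \land (\forall n\, \neg G(n))) \lor (\exists t\, \neg B(t)) \land (\exists r\, \neg H(r)))
Drive negations inward (¬∀x A ≡ ∃x ¬A, ¬∃x A ≡ ∀x ¬A, De Morgan for ∧/∨):
  (\forall m\, G(m)) \land (\forall n\, \neg G(n)) \land ((\forall t\, B(t)) \lor (\forall r\, H(r)))
All bound variables are already distinct, so no renaming is needed.
Extract every quantifier outward, since the variables are now distinct and don't occur free across branches:
  \forall m\, \forall n\, \forall t\, \forall r\, (G(m) \land \neg G(n) \land (B(t) \lor H(r)))
The prefix is \forall m \forall n \forall t \forall r: 4 universal, 0 existential.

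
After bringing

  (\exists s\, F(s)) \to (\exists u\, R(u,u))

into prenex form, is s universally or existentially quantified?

universal

First replace A → B with ¬A ∨ B.
  \neg (\exists s\, F(s)) \lor (\exists u\, R(u,u))
Move each ¬ inward, flipping quantifiers it crosses:
  (\forall s\, \neg F(s)) \lor (\exists u\, R(u,u))
All bound variables are already distinct, so no renaming is needed.
Extract every quantifier outward, since the variables are now distinct and don't occur free across branches:
  \forall s\, \exists u\, (\neg F(s) \lor R(u,u))
The quantifier \exists s sits under an odd number of negations (counting the antecedent side of each →), so it flips to \forall s.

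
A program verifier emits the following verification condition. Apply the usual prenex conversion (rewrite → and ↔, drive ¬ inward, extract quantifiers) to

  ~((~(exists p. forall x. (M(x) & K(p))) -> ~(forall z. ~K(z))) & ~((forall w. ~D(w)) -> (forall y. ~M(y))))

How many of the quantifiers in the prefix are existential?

First replace A → B with ¬A ∨ B.
  ~((~~(exists p. forall x. (M(x) & K(p))) | ~(forall z. ~K(z))) & ~(~(forall w. ~D(w)) | (forall y. ~M(y))))
Push ¬ through the quantifiers and connectives to reach negation normal form:
  (forall p. exists x. (~M(x) | ~K(p))) & (forall z. ~K(z)) | (exists w. D(w)) | (forall y. ~M(y))
Finally move all quantifiers to the prefix:
  forall p. exists x. forall z. exists w. forall y. ((~M(x) | ~K(p)) & ~K(z) | D(w) | ~M(y))
The prefix is forall p exists x forall z exists w forall y: 3 universal, 2 existential.

2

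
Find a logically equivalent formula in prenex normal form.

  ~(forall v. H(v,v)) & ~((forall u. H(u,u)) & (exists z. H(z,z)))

exists v. exists u. forall z. (~H(v,v) & (~H(u,u) | ~H(z,z)))

Drive negations inward (¬∀x A ≡ ∃x ¬A, ¬∃x A ≡ ∀x ¬A, De Morgan for ∧/∨):
  (exists v. ~H(v,v)) & ((exists u. ~H(u,u)) | (forall z. ~H(z,z)))
All bound variables are already distinct, so no renaming is needed.
Pull the quantifiers to the front (each side's bound variable is not free in the other side):
  exists v. exists u. forall z. (~H(v,v) & (~H(u,u) | ~H(z,z)))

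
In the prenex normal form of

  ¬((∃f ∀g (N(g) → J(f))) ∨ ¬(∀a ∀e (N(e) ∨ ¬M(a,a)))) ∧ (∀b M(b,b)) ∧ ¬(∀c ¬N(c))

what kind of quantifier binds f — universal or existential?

universal

Rewrite implications/biconditionals: A → B as ¬A ∨ B.
  ¬((∃f ∀g (¬N(g) ∨ J(f))) ∨ ¬(∀a ∀e (N(e) ∨ ¬M(a,a)))) ∧ (∀b M(b,b)) ∧ ¬(∀c ¬N(c))
Move each ¬ inward, flipping quantifiers it crosses:
  (∀f ∃g (N(g) ∧ ¬J(f))) ∧ (∀a ∀e (N(e) ∨ ¬M(a,a))) ∧ (∀b M(b,b)) ∧ (∃c N(c))
Finally move all quantifiers to the prefix:
  ∀f ∃g ∀a ∀e ∀b ∃c (N(g) ∧ ¬J(f) ∧ (N(e) ∨ ¬M(a,a)) ∧ M(b,b) ∧ N(c))
The quantifier ∃f sits under an odd number of negations (counting the antecedent side of each →), so it flips to ∀f.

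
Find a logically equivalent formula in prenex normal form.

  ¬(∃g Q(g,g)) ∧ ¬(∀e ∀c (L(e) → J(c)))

∀g ∃e ∃c (¬Q(g,g) ∧ L(e) ∧ ¬J(c))

First replace A → B with ¬A ∨ B.
  ¬(∃g Q(g,g)) ∧ ¬(∀e ∀c (¬L(e) ∨ J(c)))
Push ¬ through the quantifiers and connectives to reach negation normal form:
  (∀g ¬Q(g,g)) ∧ (∃e ∃c (L(e) ∧ ¬J(c)))
Finally move all quantifiers to the prefix:
  ∀g ∃e ∃c (¬Q(g,g) ∧ L(e) ∧ ¬J(c))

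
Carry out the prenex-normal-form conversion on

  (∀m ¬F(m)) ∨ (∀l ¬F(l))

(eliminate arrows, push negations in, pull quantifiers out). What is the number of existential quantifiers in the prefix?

All bound variables are already distinct, so no renaming is needed.
Extract every quantifier outward, since the variables are now distinct and don't occur free across branches:
  ∀m ∀l (¬F(m) ∨ ¬F(l))
The prefix is ∀m ∀l: 2 universal, 0 existential.

0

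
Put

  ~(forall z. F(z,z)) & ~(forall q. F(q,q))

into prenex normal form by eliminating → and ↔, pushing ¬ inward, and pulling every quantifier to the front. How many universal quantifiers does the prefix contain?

Move each ¬ inward, flipping quantifiers it crosses:
  (exists z. ~F(z,z)) & (exists q. ~F(q,q))
All bound variables are already distinct, so no renaming is needed.
Pull the quantifiers to the front (each side's bound variable is not free in the other side):
  exists z. exists q. (~F(z,z) & ~F(q,q))
The prefix is exists z exists q: 0 universal, 2 existential.

0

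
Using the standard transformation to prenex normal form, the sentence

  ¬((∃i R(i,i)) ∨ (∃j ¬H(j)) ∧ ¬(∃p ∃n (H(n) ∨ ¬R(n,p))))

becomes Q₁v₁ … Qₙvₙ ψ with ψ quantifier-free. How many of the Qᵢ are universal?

Move each ¬ inward, flipping quantifiers it crosses:
  (∀i ¬R(i,i)) ∧ ((∀j H(j)) ∨ (∃p ∃n (H(n) ∨ ¬R(n,p))))
Extract every quantifier outward, since the variables are now distinct and don't occur free across branches:
  ∀i ∀j ∃p ∃n (¬R(i,i) ∧ (H(j) ∨ H(n) ∨ ¬R(n,p)))
The prefix is ∀i ∀j ∃p ∃n: 2 universal, 2 existential.

2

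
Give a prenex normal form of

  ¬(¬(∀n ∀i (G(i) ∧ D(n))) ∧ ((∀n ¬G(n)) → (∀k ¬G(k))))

∀n ∀i ∀b ∃k (G(i) ∧ D(n) ∨ ¬G(b) ∧ G(k))

Eliminate → and ↔ using ¬ and ∨.
  ¬(¬(∀n ∀i (G(i) ∧ D(n))) ∧ (¬(∀n ¬G(n)) ∨ (∀k ¬G(k))))
Drive negations inward (¬∀x A ≡ ∃x ¬A, ¬∃x A ≡ ∀x ¬A, De Morgan for ∧/∨):
  (∀n ∀i (G(i) ∧ D(n))) ∨ (∀n ¬G(n)) ∧ (∃k G(k))
Rename bound variables to avoid capture: n↦b.
  (∀n ∀i (G(i) ∧ D(n))) ∨ (∀b ¬G(b)) ∧ (∃k G(k))
Finally move all quantifiers to the prefix:
  ∀n ∀i ∀b ∃k (G(i) ∧ D(n) ∨ ¬G(b) ∧ G(k))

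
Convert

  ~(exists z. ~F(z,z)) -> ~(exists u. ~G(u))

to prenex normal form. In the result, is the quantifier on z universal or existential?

existential

Eliminate → and ↔ using ¬ and ∨.
  ~~(exists z. ~F(z,z)) | ~(exists u. ~G(u))
Drive negations inward (¬∀x A ≡ ∃x ¬A, ¬∃x A ≡ ∀x ¬A, De Morgan for ∧/∨):
  (exists z. ~F(z,z)) | (forall u. G(u))
All bound variables are already distinct, so no renaming is needed.
Extract every quantifier outward, since the variables are now distinct and don't occur free across branches:
  exists z. forall u. (~F(z,z) | G(u))
The quantifier exists z sits under an even number of negations (counting the antecedent side of each →), so it remains existential.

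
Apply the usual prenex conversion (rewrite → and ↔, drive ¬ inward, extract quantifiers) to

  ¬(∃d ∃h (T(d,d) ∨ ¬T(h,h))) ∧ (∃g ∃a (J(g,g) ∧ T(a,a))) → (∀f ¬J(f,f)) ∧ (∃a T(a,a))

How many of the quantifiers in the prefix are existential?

3

Rewrite implications/biconditionals: A → B as ¬A ∨ B.
  ¬(¬(∃d ∃h (T(d,d) ∨ ¬T(h,h))) ∧ (∃g ∃a (J(g,g) ∧ T(a,a)))) ∨ (∀f ¬J(f,f)) ∧ (∃a T(a,a))
Push ¬ through the quantifiers and connectives to reach negation normal form:
  (∃d ∃h (T(d,d) ∨ ¬T(h,h))) ∨ (∀g ∀a (¬J(g,g) ∨ ¬T(a,a))) ∨ (∀f ¬J(f,f)) ∧ (∃a T(a,a))
Standardize variables apart so no two quantifiers bind the same name: a↦u1.
  (∃d ∃h (T(d,d) ∨ ¬T(h,h))) ∨ (∀g ∀a (¬J(g,g) ∨ ¬T(a,a))) ∨ (∀f ¬J(f,f)) ∧ (∃u1 T(u1,u1))
Pull the quantifiers to the front (each side's bound variable is not free in the other side):
  ∃d ∃h ∀g ∀a ∀f ∃u1 (T(d,d) ∨ ¬T(h,h) ∨ ¬J(g,g) ∨ ¬T(a,a) ∨ ¬J(f,f) ∧ T(u1,u1))
The prefix is ∃d ∃h ∀g ∀a ∀f ∃u1: 3 universal, 3 existential.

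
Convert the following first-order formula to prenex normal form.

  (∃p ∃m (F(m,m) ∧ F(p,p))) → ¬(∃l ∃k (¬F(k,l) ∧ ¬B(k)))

∀p ∀m ∀l ∀k (¬F(m,m) ∨ ¬F(p,p) ∨ F(k,l) ∨ B(k))

Eliminate → and ↔ using ¬ and ∨.
  ¬(∃p ∃m (F(m,m) ∧ F(p,p))) ∨ ¬(∃l ∃k (¬F(k,l) ∧ ¬B(k)))
Move each ¬ inward, flipping quantifiers it crosses:
  (∀p ∀m (¬F(m,m) ∨ ¬F(p,p))) ∨ (∀l ∀k (F(k,l) ∨ B(k)))
All bound variables are already distinct, so no renaming is needed.
Pull the quantifiers to the front (each side's bound variable is not free in the other side):
  ∀p ∀m ∀l ∀k (¬F(m,m) ∨ ¬F(p,p) ∨ F(k,l) ∨ B(k))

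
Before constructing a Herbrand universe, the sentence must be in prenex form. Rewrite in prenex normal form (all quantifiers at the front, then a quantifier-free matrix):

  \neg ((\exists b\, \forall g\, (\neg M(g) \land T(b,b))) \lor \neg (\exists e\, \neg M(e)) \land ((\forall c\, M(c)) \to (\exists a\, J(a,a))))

First replace A → B with ¬A ∨ B.
  \neg ((\exists b\, \forall g\, (\neg M(g) \land T(b,b))) \lor \neg (\exists e\, \neg M(e)) \land (\neg (\forall c\, M(c)) \lor (\exists a\, J(a,a))))
Push ¬ through the quantifiers and connectives to reach negation normal form:
  (\forall b\, \exists g\, (M(g) \lor \neg T(b,b))) \land ((\exists e\, \neg M(e)) \lor (\forall c\, M(c)) \land (\forall a\, \neg J(a,a)))
All bound variables are already distinct, so no renaming is needed.
Extract every quantifier outward, since the variables are now distinct and don't occur free across branches:
  \forall b\, \exists g\, \exists e\, \forall c\, \forall a\, ((M(g) \lor \neg T(b,b)) \land (\neg M(e) \lor M(c) \land \neg J(a,a)))

\forall b\, \exists g\, \exists e\, \forall c\, \forall a\, ((M(g) \lor \neg T(b,b)) \land (\neg M(e) \lor M(c) \land \neg J(a,a)))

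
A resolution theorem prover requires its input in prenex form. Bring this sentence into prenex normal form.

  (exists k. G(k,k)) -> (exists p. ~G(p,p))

Eliminate → and ↔ using ¬ and ∨.
  ~(exists k. G(k,k)) | (exists p. ~G(p,p))
Push ¬ through the quantifiers and connectives to reach negation normal form:
  (forall k. ~G(k,k)) | (exists p. ~G(p,p))
Pull the quantifiers to the front (each side's bound variable is not free in the other side):
  forall k. exists p. (~G(k,k) | ~G(p,p))

forall k. exists p. (~G(k,k) | ~G(p,p))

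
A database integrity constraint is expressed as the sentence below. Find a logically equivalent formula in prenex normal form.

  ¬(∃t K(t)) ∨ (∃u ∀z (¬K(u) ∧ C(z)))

∀t ∃u ∀z (¬K(t) ∨ ¬K(u) ∧ C(z))

Push ¬ through the quantifiers and connectives to reach negation normal form:
  (∀t ¬K(t)) ∨ (∃u ∀z (¬K(u) ∧ C(z)))
Pull the quantifiers to the front (each side's bound variable is not free in the other side):
  ∀t ∃u ∀z (¬K(t) ∨ ¬K(u) ∧ C(z))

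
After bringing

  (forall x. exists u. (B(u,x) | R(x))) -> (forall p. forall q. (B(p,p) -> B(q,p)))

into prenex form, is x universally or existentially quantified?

existential

First replace A → B with ¬A ∨ B.
  ~(forall x. exists u. (B(u,x) | R(x))) | (forall p. forall q. (~B(p,p) | B(q,p)))
Drive negations inward (¬∀x A ≡ ∃x ¬A, ¬∃x A ≡ ∀x ¬A, De Morgan for ∧/∨):
  (exists x. forall u. (~B(u,x) & ~R(x))) | (forall p. forall q. (~B(p,p) | B(q,p)))
Extract every quantifier outward, since the variables are now distinct and don't occur free across branches:
  exists x. forall u. forall p. forall q. (~B(u,x) & ~R(x) | ~B(p,p) | B(q,p))
The quantifier forall x sits under an odd number of negations (counting the antecedent side of each →), so it flips to exists x.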